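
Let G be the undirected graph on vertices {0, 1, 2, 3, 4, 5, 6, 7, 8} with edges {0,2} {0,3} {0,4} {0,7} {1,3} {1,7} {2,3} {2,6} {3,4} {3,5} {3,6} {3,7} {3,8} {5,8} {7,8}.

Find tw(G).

2

A width-2 tree decomposition is:
Bags: B1 = {0, 3, 7}  B2 = {0, 2, 3}  B3 = {3, 7, 8}  B4 = {1, 3, 7}  B5 = {0, 3, 4}  B6 = {2, 3, 6}  B7 = {3, 5, 8}
Tree: B1–B2, B1–B3, B1–B4, B2–B5, B2–B6, B3–B7
Each bag holds 3 vertices, so the decomposition has width 2, which upper-bounds the treewidth. Conversely, {0, 2, 3} is a clique of size 3, and the vertices of any clique must share a bag in every tree decomposition; so some bag has ≥ 3 vertices and tw(G) ≥ 2. Therefore the treewidth is 2.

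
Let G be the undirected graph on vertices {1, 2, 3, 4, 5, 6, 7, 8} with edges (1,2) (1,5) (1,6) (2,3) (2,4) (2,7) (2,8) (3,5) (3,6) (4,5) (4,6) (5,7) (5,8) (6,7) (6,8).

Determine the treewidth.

3

A width-3 tree decomposition is:
Bags: B1 = {2, 5, 6, 8}  B2 = {2, 5, 6, 7}  B3 = {2, 4, 5, 6}  B4 = {1, 2, 5, 6}  B5 = {2, 3, 5, 6}
Tree: B1–B2, B2–B3, B3–B4, B4–B5
The largest bag has 4 vertices, giving width 3; this decomposition certifies tw(G) ≤ 3. For the lower bound: the 4 vertex sets {2,8}, {5,7}, {6}, {4} are disjoint, each induces a connected subgraph, and every pair is joined by at least one edge of G. Contracting each set to a single vertex therefore yields K_{4} as a minor, and since treewidth is minor-monotone, tw(G) ≥ tw(K_{4}) = 3. The upper and lower bounds meet at 3, so that is the treewidth.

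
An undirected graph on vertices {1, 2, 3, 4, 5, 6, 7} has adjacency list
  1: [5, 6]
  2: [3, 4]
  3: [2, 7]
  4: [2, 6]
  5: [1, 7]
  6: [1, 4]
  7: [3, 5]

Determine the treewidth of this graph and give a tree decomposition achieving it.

Treewidth 2.
One optimal decomposition is:
Bags: B1 = {1, 5, 7}  B2 = {1, 3, 7}  B3 = {1, 2, 3}  B4 = {1, 2, 4}  B5 = {1, 4, 6}
Tree: B1–B2, B2–B3, B3–B4, B4–B5

Each bag holds 3 vertices, so the decomposition has width 2, which upper-bounds the treewidth. Since 1–5–7–3–2–4–6–1 is a cycle in G, G is not acyclic. Forests are exactly the graphs of treewidth ≤ 1, so tw(G) ≥ 2. The upper and lower bounds meet at 2, so that is the treewidth.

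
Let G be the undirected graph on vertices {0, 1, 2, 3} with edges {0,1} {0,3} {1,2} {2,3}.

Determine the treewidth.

2

A width-2 tree decomposition is:
Bags: B1 = {0, 2, 3}  B2 = {0, 1, 2}
Tree: B1–B2
The largest bag has 3 vertices, giving width 2; this decomposition certifies tw(G) ≤ 2. For the lower bound, G contains the cycle 2–3–0–1–2, so G is not a forest; only forests have treewidth ≤ 1, hence tw(G) ≥ 2. Hence tw(G) = 2 exactly.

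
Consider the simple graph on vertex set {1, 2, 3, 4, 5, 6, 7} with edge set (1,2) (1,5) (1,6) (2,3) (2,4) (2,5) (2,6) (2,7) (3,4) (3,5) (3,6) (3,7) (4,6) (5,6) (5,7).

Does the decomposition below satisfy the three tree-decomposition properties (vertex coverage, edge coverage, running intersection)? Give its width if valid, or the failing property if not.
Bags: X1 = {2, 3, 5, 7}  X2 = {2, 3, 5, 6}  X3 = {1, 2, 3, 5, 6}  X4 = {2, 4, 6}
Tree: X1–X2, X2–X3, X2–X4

No — edge (3,4) lies in no bag.

A tree decomposition must satisfy three properties: every vertex lies in some bag; for every edge, both endpoints lie together in some bag; and for every vertex, the bags containing it form a connected subtree. Here edge (3,4) lies in no bag, so the decomposition is invalid.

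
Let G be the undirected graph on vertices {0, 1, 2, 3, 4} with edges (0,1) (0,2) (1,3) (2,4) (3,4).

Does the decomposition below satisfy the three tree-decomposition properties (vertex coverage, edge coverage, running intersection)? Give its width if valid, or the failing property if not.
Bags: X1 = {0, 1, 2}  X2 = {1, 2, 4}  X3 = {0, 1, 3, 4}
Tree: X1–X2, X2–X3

No — bags containing vertex 0 are not connected in the tree.

A tree decomposition must satisfy three properties: every vertex lies in some bag; for every edge, both endpoints lie together in some bag; and for every vertex, the bags containing it form a connected subtree. Here bags containing vertex 0 are not connected in the tree, so the decomposition is invalid.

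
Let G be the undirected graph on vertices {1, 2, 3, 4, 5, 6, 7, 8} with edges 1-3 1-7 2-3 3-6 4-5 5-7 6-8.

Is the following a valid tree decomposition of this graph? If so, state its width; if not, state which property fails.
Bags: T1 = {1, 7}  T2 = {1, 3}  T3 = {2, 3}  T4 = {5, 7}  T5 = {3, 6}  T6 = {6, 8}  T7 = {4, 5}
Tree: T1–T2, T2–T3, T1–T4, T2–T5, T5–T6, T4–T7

Yes; width 1.

Vertex coverage: the bags together contain {1, 2, 3, 4, 5, 6, 7, 8}, the full vertex set. Edge coverage: each edge of G has both endpoints in at least one bag. Running intersection: for every vertex, the bags containing it form a connected subtree. All three properties hold, so this is a valid tree decomposition of width max|bag| − 1 = 1, and hence tw(G) ≤ 1.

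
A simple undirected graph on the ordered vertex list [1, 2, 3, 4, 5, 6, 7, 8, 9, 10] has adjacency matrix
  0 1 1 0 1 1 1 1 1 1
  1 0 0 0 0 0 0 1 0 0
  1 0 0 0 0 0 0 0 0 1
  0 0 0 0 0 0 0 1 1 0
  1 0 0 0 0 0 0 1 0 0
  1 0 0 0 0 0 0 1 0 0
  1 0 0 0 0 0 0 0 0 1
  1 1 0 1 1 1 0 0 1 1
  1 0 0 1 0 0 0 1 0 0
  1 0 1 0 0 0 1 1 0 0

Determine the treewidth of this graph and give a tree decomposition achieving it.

Each bag holds 3 vertices, so the decomposition has width 2, which upper-bounds the treewidth. On the other hand G contains the 3-clique {1, 2, 8}. A clique must lie in a single bag of any decomposition, so no decomposition can have width below 2. Therefore the treewidth is 2.

Treewidth 2.
One optimal decomposition is:
Bags: B1 = {1, 3, 10}  B2 = {1, 8, 10}  B3 = {1, 5, 8}  B4 = {1, 7, 10}  B5 = {1, 8, 9}  B6 = {4, 8, 9}  B7 = {1, 2, 8}  B8 = {1, 6, 8}
Tree: B1–B2, B2–B3, B2–B4, B2–B5, B5–B6, B2–B7, B2–B8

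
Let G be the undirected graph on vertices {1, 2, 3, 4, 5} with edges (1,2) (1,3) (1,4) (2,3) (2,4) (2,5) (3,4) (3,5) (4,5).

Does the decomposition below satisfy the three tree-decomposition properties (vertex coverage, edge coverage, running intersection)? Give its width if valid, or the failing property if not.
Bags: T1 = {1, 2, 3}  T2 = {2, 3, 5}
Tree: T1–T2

No — vertex 4 appears in no bag.

A tree decomposition must satisfy three properties: every vertex lies in some bag; for every edge, both endpoints lie together in some bag; and for every vertex, the bags containing it form a connected subtree. Here vertex 4 appears in no bag, so the decomposition is invalid.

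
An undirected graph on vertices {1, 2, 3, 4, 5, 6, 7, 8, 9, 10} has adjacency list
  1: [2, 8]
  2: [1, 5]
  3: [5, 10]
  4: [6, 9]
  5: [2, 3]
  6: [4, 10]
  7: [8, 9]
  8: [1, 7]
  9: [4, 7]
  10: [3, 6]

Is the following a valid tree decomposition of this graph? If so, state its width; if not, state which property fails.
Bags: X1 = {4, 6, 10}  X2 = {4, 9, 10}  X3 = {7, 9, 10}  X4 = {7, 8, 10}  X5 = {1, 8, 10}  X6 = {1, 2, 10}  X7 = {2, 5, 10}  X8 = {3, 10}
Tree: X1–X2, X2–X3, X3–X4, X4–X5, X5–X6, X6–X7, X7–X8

A tree decomposition must satisfy three properties: every vertex lies in some bag; for every edge, both endpoints lie together in some bag; and for every vertex, the bags containing it form a connected subtree. Here edge (5,3) lies in no bag, so the decomposition is invalid.

No — edge (5,3) lies in no bag.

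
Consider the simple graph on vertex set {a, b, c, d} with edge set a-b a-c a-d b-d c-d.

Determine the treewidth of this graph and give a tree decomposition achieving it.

The largest bag has 3 vertices, giving width 2; this decomposition certifies tw(G) ≤ 2. For the lower bound, the 3 vertices {a, c, d} are pairwise adjacent, and any tree decomposition puts a clique entirely inside one bag — forcing width ≥ 2. The upper and lower bounds meet at 2, so that is the treewidth.

Treewidth 2.
Bags: B1 = {a, c, d}  B2 = {a, b, d}
Tree: B1–B2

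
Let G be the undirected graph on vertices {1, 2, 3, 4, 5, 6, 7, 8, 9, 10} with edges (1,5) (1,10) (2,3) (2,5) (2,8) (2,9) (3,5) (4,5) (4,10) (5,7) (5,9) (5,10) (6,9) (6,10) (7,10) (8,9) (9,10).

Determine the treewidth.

A width-2 tree decomposition is:
Bags: B1 = {5, 9, 10}  B2 = {2, 5, 9}  B3 = {6, 9, 10}  B4 = {2, 3, 5}  B5 = {2, 8, 9}  B6 = {1, 5, 10}  B7 = {4, 5, 10}  B8 = {5, 7, 10}
Tree: B1–B2, B1–B3, B2–B4, B2–B5, B1–B6, B6–B7, B1–B8
Every bag has size at most 3, so the width is 3 − 1 = 2 and tw(G) ≤ 2. For the lower bound, the 3 vertices {2, 8, 9} are pairwise adjacent, and any tree decomposition puts a clique entirely inside one bag — forcing width ≥ 2. Hence tw(G) = 2 exactly.

2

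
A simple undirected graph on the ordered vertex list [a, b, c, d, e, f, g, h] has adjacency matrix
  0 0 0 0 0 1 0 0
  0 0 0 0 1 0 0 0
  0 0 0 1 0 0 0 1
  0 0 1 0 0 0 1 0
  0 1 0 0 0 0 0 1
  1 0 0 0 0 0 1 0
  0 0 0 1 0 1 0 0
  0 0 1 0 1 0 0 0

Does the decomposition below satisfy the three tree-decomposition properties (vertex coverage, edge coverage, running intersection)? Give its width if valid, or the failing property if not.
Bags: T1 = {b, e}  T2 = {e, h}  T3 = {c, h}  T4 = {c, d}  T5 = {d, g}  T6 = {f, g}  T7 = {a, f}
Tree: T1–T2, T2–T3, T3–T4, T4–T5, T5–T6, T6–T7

Checking the three conditions: (i) the bags cover all of {a, b, c, d, e, f, g, h}; (ii) for each edge, some bag contains both endpoints; (iii) the bags containing any fixed vertex form a subtree. All hold, so the decomposition is valid with width 2 − 1 = 1.

Yes; width 1.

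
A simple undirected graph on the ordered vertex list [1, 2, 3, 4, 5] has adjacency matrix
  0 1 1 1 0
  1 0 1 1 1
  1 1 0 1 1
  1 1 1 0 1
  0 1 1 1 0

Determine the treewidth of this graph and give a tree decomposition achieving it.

Every bag has size at most 4, so the width is 4 − 1 = 3 and tw(G) ≤ 3. On the other hand G contains the 4-clique {1, 2, 3, 4}. A clique must lie in a single bag of any decomposition, so no decomposition can have width below 3. Combining the bounds, tw(G) = 3.

Treewidth 3.
One optimal decomposition is:
Bags: B1 = {1, 2, 3, 4}  B2 = {2, 3, 4, 5}
Tree: B1–B2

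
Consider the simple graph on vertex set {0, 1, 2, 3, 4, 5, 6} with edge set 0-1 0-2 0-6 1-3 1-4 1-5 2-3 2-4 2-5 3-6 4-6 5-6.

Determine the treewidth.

3

A width-3 tree decomposition is:
Bags: B1 = {1, 2, 5, 6}  B2 = {1, 2, 3, 6}  B3 = {1, 2, 4, 6}  B4 = {0, 1, 2, 6}
Tree: B1–B2, B2–B3, B3–B4
The largest bag has 4 vertices, giving width 3; this decomposition certifies tw(G) ≤ 3. For the lower bound: the 4 vertex sets {2,5}, {3,6}, {1}, {4} are disjoint, each induces a connected subgraph, and every pair is joined by at least one edge of G. Contracting each set to a single vertex therefore yields K_{4} as a minor, and since treewidth is minor-monotone, tw(G) ≥ tw(K_{4}) = 3. Hence tw(G) = 3 exactly.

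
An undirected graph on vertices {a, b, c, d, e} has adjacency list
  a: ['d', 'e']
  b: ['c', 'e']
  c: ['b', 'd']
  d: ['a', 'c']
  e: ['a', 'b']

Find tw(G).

A width-2 tree decomposition is:
Bags: B1 = {a, d, e}  B2 = {c, d, e}  B3 = {b, c, e}
Tree: B1–B2, B2–B3
The largest bag has 3 vertices, giving width 2; this decomposition certifies tw(G) ≤ 2. For the lower bound, G contains the cycle e–a–d–c–b–e, so G is not a forest; only forests have treewidth ≤ 1, hence tw(G) ≥ 2. Hence tw(G) = 2 exactly.

2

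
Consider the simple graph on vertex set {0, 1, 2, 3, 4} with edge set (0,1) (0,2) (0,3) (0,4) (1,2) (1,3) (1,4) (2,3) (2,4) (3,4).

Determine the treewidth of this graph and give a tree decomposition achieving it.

Treewidth 4.
One optimal decomposition is:
Bags: B1 = {0, 1, 2, 3, 4}
Tree: (single bag)

With just one bag of size 5, the width is 5 − 1 = 4, so tw(G) ≤ 4. Conversely, {0, 1, 2, 3, 4} is a clique of size 5, and the vertices of any clique must share a bag in every tree decomposition; so some bag has ≥ 5 vertices and tw(G) ≥ 4. Therefore the treewidth is 4.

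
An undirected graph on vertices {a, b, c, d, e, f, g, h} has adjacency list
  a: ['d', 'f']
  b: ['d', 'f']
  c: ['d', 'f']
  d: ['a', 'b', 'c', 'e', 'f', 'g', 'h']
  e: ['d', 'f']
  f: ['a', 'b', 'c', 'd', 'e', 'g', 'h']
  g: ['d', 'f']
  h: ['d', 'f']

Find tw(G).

2

A width-2 tree decomposition is:
Bags: B1 = {a, d, f}  B2 = {d, e, f}  B3 = {b, d, f}  B4 = {d, f, g}  B5 = {d, f, h}  B6 = {c, d, f}
Tree: B1–B2, B2–B3, B2–B4, B3–B5, B5–B6
Each bag holds 3 vertices, so the decomposition has width 2, which upper-bounds the treewidth. Conversely, {d, f, g} is a clique of size 3, and the vertices of any clique must share a bag in every tree decomposition; so some bag has ≥ 3 vertices and tw(G) ≥ 2. Therefore the treewidth is 2.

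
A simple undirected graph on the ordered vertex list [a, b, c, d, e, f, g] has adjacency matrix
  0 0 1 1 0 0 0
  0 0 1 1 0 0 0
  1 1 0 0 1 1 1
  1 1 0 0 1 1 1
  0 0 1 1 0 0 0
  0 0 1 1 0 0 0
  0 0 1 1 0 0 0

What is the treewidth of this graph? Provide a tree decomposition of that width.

Treewidth 2.
One optimal decomposition is:
Bags: B1 = {c, d, e}  B2 = {b, c, d}  B3 = {a, c, d}  B4 = {c, d, g}  B5 = {c, d, f}
Tree: B1–B2, B2–B3, B3–B4, B4–B5

The largest bag has 3 vertices, giving width 2; this decomposition certifies tw(G) ≤ 2. The edges c–e–d–b–c form a cycle, so G is not a tree and its treewidth is at least 2. Combining the bounds, tw(G) = 2.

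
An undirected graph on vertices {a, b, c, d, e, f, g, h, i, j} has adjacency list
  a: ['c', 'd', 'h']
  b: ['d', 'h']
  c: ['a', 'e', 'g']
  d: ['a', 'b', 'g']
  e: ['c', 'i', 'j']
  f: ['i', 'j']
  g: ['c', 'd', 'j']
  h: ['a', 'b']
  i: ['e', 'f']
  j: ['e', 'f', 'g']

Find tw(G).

A width-2 tree decomposition is:
Bags: B1 = {e, f, i}  B2 = {e, f, j}  B3 = {c, e, j}  B4 = {c, g, j}  B5 = {a, c, g}  B6 = {a, d, g}  B7 = {a, d, h}  B8 = {b, d, h}
Tree: B1–B2, B2–B3, B3–B4, B4–B5, B5–B6, B6–B7, B7–B8
Each bag holds 3 vertices, so the decomposition has width 2, which upper-bounds the treewidth. For the lower bound, G contains the cycle i–f–j–e–i, so G is not a forest; only forests have treewidth ≤ 1, hence tw(G) ≥ 2. Combining the bounds, tw(G) = 2.

2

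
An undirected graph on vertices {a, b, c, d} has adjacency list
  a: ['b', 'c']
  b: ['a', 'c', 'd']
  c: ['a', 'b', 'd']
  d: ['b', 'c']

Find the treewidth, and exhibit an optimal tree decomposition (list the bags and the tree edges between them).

Each bag holds 3 vertices, so the decomposition has width 2, which upper-bounds the treewidth. For the lower bound, the 3 vertices {b, c, d} are pairwise adjacent, and any tree decomposition puts a clique entirely inside one bag — forcing width ≥ 2. Hence tw(G) = 2 exactly.

Treewidth 2.
One such decomposition:
Bags: B1 = {b, c, d}  B2 = {a, b, c}
Tree: B1–B2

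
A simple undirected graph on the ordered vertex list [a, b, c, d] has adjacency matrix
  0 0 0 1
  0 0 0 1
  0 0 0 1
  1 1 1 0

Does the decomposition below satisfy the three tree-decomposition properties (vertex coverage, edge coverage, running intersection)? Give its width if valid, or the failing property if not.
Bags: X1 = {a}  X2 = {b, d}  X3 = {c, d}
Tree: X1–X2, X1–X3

No — edge (d,a) lies in no bag.

A tree decomposition must satisfy three properties: every vertex lies in some bag; for every edge, both endpoints lie together in some bag; and for every vertex, the bags containing it form a connected subtree. Here edge (d,a) lies in no bag, so the decomposition is invalid.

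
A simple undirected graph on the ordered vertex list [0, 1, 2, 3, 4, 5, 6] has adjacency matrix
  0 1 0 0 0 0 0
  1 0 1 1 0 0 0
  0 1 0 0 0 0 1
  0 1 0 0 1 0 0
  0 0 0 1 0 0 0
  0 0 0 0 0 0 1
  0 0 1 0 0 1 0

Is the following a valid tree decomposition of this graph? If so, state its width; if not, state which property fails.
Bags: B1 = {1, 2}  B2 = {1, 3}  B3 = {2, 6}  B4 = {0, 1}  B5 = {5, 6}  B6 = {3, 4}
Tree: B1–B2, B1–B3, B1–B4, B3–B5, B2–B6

Yes; width 1.

Every vertex of G appears in some bag (union = {0, 1, 2, 3, 4, 5, 6}); every edge is covered by a bag; and for each vertex v the set of bags containing v is connected in the bag tree. The decomposition is therefore valid. The largest bag has 2 vertices, so the width is 1.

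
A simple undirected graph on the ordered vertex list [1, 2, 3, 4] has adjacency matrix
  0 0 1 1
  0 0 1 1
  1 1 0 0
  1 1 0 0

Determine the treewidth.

A width-2 tree decomposition is:
Bags: B1 = {1, 2, 3}  B2 = {1, 2, 4}
Tree: B1–B2
Each bag holds 3 vertices, so the decomposition has width 2, which upper-bounds the treewidth. The edges 2–3–1–4–2 form a cycle, so G is not a tree and its treewidth is at least 2. Hence tw(G) = 2 exactly.

2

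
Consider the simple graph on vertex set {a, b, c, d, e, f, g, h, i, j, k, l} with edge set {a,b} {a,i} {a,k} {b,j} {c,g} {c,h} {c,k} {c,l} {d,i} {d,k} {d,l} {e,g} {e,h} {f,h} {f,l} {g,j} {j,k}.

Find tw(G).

A width-3 tree decomposition is:
Bags: B1 = {e, f, g, h}  B2 = {c, f, g, h}  B3 = {c, f, g, l}  B4 = {c, g, j, l}  B5 = {c, j, k, l}  B6 = {d, j, k, l}  B7 = {b, d, j, k}  B8 = {a, b, d, k}  B9 = {a, b, d, i}
Tree: B1–B2, B2–B3, B3–B4, B4–B5, B5–B6, B6–B7, B7–B8, B8–B9
The largest bag has 4 vertices, giving width 3; this decomposition certifies tw(G) ≤ 3. For the lower bound: the 4 vertex sets {e,f,h}, {g}, {c}, {d,j,k,l} are disjoint, each induces a connected subgraph, and every pair is joined by at least one edge of G. Contracting each set to a single vertex therefore yields K_{4} as a minor, and since treewidth is minor-monotone, tw(G) ≥ tw(K_{4}) = 3. Therefore the treewidth is 3.

3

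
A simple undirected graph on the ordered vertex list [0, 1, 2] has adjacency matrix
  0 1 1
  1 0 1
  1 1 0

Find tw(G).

2

A width-2 tree decomposition is:
Bags: B1 = {0, 1, 2}
Tree: (single bag)
With just one bag of size 3, the width is 3 − 1 = 2, so tw(G) ≤ 2. For the lower bound, the 3 vertices {0, 1, 2} are pairwise adjacent, and any tree decomposition puts a clique entirely inside one bag — forcing width ≥ 2. Hence tw(G) = 2 exactly.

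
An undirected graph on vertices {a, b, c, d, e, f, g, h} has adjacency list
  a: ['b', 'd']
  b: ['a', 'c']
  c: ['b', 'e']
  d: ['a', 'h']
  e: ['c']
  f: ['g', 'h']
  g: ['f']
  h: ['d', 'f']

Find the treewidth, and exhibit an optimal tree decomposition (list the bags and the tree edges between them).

Treewidth 1.
Bags: B1 = {f, g}  B2 = {f, h}  B3 = {d, h}  B4 = {a, d}  B5 = {a, b}  B6 = {b, c}  B7 = {c, e}
Tree: B1–B2, B2–B3, B3–B4, B4–B5, B5–B6, B6–B7

The largest bag has 2 vertices, giving width 1; this decomposition certifies tw(G) ≤ 1. Any graph with an edge has treewidth ≥ 1, and G has the edge g–f. Hence tw(G) = 1 exactly.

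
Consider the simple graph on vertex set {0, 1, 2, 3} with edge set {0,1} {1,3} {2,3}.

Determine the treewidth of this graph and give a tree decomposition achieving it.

Treewidth 1.
One such decomposition:
Bags: B1 = {0, 1}  B2 = {1, 3}  B3 = {2, 3}
Tree: B1–B2, B2–B3

Each bag holds 2 vertices, so the decomposition has width 1, which upper-bounds the treewidth. Since G has at least one edge (e.g. 0–1), it is not an edgeless graph, so tw(G) ≥ 1. Therefore the treewidth is 1.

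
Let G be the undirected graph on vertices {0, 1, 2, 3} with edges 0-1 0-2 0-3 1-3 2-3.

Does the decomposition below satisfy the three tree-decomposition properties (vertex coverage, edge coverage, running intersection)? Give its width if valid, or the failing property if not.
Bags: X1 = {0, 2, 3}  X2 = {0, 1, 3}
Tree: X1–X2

Checking the three conditions: (i) the bags cover all of {0, 1, 2, 3}; (ii) for each edge, some bag contains both endpoints; (iii) the bags containing any fixed vertex form a subtree. All hold, so the decomposition is valid with width 3 − 1 = 2.

Yes; width 2.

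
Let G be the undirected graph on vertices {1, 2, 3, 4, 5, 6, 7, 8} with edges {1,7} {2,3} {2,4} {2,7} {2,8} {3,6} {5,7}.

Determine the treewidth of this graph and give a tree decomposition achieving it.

The largest bag has 2 vertices, giving width 1; this decomposition certifies tw(G) ≤ 1. Any graph with an edge has treewidth ≥ 1, and G has the edge 3–2. Combining the bounds, tw(G) = 1.

Treewidth 1.
One such decomposition:
Bags: B1 = {2, 3}  B2 = {2, 7}  B3 = {2, 4}  B4 = {2, 8}  B5 = {5, 7}  B6 = {1, 7}  B7 = {3, 6}
Tree: B1–B2, B1–B3, B1–B4, B2–B5, B2–B6, B1–B7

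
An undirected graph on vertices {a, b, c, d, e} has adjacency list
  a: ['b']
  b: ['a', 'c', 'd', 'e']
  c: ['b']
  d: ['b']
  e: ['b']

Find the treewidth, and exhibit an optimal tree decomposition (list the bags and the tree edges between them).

Treewidth 1.
One such decomposition:
Bags: B1 = {b, e}  B2 = {b, d}  B3 = {a, b}  B4 = {b, c}
Tree: B1–B2, B2–B3, B1–B4

Each bag holds 2 vertices, so the decomposition has width 1, which upper-bounds the treewidth. G has an edge, so its treewidth is at least 1. Therefore the treewidth is 1.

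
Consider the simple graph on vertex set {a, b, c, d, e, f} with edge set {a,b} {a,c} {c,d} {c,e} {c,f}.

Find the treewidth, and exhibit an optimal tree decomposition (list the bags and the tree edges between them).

Every bag has size at most 2, so the width is 2 − 1 = 1 and tw(G) ≤ 1. Any graph with an edge has treewidth ≥ 1, and G has the edge f–c. Hence tw(G) = 1 exactly.

Treewidth 1.
One optimal decomposition is:
Bags: B1 = {c, f}  B2 = {a, c}  B3 = {c, d}  B4 = {c, e}  B5 = {a, b}
Tree: B1–B2, B1–B3, B1–B4, B2–B5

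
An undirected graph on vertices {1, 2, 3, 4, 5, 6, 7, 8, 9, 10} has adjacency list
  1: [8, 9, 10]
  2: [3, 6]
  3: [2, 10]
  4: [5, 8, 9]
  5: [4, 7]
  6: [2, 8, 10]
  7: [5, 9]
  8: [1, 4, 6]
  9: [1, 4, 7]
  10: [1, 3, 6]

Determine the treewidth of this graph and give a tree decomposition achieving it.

Each bag holds 3 vertices, so the decomposition has width 2, which upper-bounds the treewidth. For the lower bound, G contains the cycle 2–3–10–6–2, so G is not a forest; only forests have treewidth ≤ 1, hence tw(G) ≥ 2. Combining the bounds, tw(G) = 2.

Treewidth 2.
Bags: B1 = {2, 3, 6}  B2 = {3, 6, 10}  B3 = {6, 8, 10}  B4 = {1, 8, 10}  B5 = {1, 4, 8}  B6 = {1, 4, 9}  B7 = {4, 5, 9}  B8 = {5, 7, 9}
Tree: B1–B2, B2–B3, B3–B4, B4–B5, B5–B6, B6–B7, B7–B8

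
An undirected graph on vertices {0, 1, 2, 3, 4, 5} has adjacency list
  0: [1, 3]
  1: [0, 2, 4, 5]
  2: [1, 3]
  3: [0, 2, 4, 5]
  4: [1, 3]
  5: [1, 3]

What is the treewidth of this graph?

A width-2 tree decomposition is:
Bags: B1 = {0, 1, 3}  B2 = {1, 3, 5}  B3 = {1, 2, 3}  B4 = {1, 3, 4}
Tree: B1–B2, B2–B3, B3–B4
Each bag holds 3 vertices, so the decomposition has width 2, which upper-bounds the treewidth. Since 0–1–5–3–0 is a cycle in G, G is not acyclic. Forests are exactly the graphs of treewidth ≤ 1, so tw(G) ≥ 2. Combining the bounds, tw(G) = 2.

2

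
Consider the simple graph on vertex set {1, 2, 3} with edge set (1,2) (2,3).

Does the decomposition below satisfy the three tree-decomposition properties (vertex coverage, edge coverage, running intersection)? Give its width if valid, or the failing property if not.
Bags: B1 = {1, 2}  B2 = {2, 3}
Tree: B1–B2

Every vertex of G appears in some bag (union = {1, 2, 3}); every edge is covered by a bag; and for each vertex v the set of bags containing v is connected in the bag tree. The decomposition is therefore valid. The largest bag has 2 vertices, so the width is 1.

Yes; width 1.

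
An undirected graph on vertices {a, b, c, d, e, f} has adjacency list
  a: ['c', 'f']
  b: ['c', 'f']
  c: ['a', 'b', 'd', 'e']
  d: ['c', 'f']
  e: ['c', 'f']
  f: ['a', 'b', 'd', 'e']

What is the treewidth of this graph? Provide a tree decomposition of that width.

Treewidth 2.
One optimal decomposition is:
Bags: B1 = {c, e, f}  B2 = {a, c, f}  B3 = {b, c, f}  B4 = {c, d, f}
Tree: B1–B2, B2–B3, B3–B4

Every bag has size at most 3, so the width is 3 − 1 = 2 and tw(G) ≤ 2. Since e–c–a–f–e is a cycle in G, G is not acyclic. Forests are exactly the graphs of treewidth ≤ 1, so tw(G) ≥ 2. Hence tw(G) = 2 exactly.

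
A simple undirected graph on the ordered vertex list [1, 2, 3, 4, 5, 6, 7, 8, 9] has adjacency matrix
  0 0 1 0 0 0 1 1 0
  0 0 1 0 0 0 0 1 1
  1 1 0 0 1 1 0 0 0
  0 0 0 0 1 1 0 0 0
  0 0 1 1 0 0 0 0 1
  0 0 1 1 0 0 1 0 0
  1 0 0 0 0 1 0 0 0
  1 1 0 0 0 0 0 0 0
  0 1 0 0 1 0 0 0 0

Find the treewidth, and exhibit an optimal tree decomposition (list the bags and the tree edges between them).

Treewidth 3.
One optimal decomposition is:
Bags: B1 = {4, 5, 6, 9}  B2 = {3, 5, 6, 9}  B3 = {2, 3, 6, 9}  B4 = {2, 3, 6, 7}  B5 = {1, 2, 3, 7}  B6 = {1, 2, 7, 8}
Tree: B1–B2, B2–B3, B3–B4, B4–B5, B5–B6

The largest bag has 4 vertices, giving width 3; this decomposition certifies tw(G) ≤ 3. For the lower bound: the 4 vertex sets {4,5,9}, {6}, {3}, {1,2,7,8} are disjoint, each induces a connected subgraph, and every pair is joined by at least one edge of G. Contracting each set to a single vertex therefore yields K_{4} as a minor, and since treewidth is minor-monotone, tw(G) ≥ tw(K_{4}) = 3. The upper and lower bounds meet at 3, so that is the treewidth.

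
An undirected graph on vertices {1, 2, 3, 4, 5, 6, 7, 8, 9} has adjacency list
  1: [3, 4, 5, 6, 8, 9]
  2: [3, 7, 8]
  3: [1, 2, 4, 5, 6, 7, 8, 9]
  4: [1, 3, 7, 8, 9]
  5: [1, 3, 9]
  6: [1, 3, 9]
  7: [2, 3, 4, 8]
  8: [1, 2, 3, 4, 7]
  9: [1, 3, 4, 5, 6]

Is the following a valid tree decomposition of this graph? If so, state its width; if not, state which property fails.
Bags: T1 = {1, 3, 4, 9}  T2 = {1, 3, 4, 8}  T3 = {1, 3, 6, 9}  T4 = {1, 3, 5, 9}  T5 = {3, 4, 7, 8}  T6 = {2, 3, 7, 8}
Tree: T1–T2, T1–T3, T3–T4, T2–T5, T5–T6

Checking the three conditions: (i) the bags cover all of {1, 2, 3, 4, 5, 6, 7, 8, 9}; (ii) for each edge, some bag contains both endpoints; (iii) the bags containing any fixed vertex form a subtree. All hold, so the decomposition is valid with width 4 − 1 = 3.

Yes; width 3.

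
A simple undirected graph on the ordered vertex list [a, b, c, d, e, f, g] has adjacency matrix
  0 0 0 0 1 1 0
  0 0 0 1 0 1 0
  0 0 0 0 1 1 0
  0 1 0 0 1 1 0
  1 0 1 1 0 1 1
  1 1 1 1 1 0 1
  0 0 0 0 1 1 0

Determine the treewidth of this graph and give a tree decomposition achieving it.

Each bag holds 3 vertices, so the decomposition has width 2, which upper-bounds the treewidth. Conversely, {d, e, f} is a clique of size 3, and the vertices of any clique must share a bag in every tree decomposition; so some bag has ≥ 3 vertices and tw(G) ≥ 2. The upper and lower bounds meet at 2, so that is the treewidth.

Treewidth 2.
One optimal decomposition is:
Bags: B1 = {b, d, f}  B2 = {d, e, f}  B3 = {a, e, f}  B4 = {c, e, f}  B5 = {e, f, g}
Tree: B1–B2, B2–B3, B2–B4, B3–B5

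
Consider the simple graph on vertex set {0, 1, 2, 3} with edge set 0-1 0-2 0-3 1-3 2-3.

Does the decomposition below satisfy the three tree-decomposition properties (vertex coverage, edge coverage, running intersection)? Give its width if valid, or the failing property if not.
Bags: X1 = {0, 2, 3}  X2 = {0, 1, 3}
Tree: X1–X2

Checking the three conditions: (i) the bags cover all of {0, 1, 2, 3}; (ii) for each edge, some bag contains both endpoints; (iii) the bags containing any fixed vertex form a subtree. All hold, so the decomposition is valid with width 3 − 1 = 2.

Yes; width 2.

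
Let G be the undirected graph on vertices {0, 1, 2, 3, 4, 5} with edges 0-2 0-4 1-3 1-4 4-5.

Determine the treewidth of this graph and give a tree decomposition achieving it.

Treewidth 1.
One such decomposition:
Bags: B1 = {0, 4}  B2 = {0, 2}  B3 = {4, 5}  B4 = {1, 4}  B5 = {1, 3}
Tree: B1–B2, B1–B3, B3–B4, B4–B5

Each bag holds 2 vertices, so the decomposition has width 1, which upper-bounds the treewidth. Since G has at least one edge (e.g. 4–0), it is not an edgeless graph, so tw(G) ≥ 1. Hence tw(G) = 1 exactly.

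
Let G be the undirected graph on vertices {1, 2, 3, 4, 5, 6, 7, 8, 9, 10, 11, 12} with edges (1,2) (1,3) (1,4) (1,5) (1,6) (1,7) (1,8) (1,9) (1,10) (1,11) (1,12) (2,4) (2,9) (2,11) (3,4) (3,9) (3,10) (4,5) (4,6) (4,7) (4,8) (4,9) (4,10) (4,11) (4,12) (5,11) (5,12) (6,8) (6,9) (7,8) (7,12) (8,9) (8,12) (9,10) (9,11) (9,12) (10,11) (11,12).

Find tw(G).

A width-4 tree decomposition is:
Bags: B1 = {1, 4, 5, 11, 12}  B2 = {1, 4, 9, 11, 12}  B3 = {1, 4, 8, 9, 12}  B4 = {1, 4, 9, 10, 11}  B5 = {1, 4, 7, 8, 12}  B6 = {1, 2, 4, 9, 11}  B7 = {1, 3, 4, 9, 10}  B8 = {1, 4, 6, 8, 9}
Tree: B1–B2, B2–B3, B2–B4, B3–B5, B2–B6, B4–B7, B3–B8
The largest bag has 5 vertices, giving width 4; this decomposition certifies tw(G) ≤ 4. On the other hand G contains the 5-clique {1, 4, 8, 9, 12}. A clique must lie in a single bag of any decomposition, so no decomposition can have width below 4. Combining the bounds, tw(G) = 4.

4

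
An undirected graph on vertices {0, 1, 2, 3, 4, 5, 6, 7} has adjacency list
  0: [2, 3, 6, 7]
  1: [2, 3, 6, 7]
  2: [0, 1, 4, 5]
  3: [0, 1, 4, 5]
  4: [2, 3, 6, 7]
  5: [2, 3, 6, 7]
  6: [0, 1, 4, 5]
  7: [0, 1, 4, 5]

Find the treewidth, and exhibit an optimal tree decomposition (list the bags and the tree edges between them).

Treewidth 4.
One optimal decomposition is:
Bags: B1 = {2, 3, 4, 6, 7}  B2 = {0, 2, 3, 6, 7}  B3 = {2, 3, 5, 6, 7}  B4 = {1, 2, 3, 6, 7}
Tree: B1–B2, B2–B3, B3–B4

The largest bag has 5 vertices, giving width 4; this decomposition certifies tw(G) ≤ 4. For the lower bound: the 5 vertex sets {4,6}, {0,7}, {3,5}, {2}, {1} are disjoint, each induces a connected subgraph, and every pair is joined by at least one edge of G. Contracting each set to a single vertex therefore yields K_{5} as a minor, and since treewidth is minor-monotone, tw(G) ≥ tw(K_{5}) = 4. The upper and lower bounds meet at 4, so that is the treewidth.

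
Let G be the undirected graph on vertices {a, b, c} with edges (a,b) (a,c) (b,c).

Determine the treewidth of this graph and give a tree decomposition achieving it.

With just one bag of size 3, the width is 3 − 1 = 2, so tw(G) ≤ 2. For the lower bound, the 3 vertices {a, b, c} are pairwise adjacent, and any tree decomposition puts a clique entirely inside one bag — forcing width ≥ 2. The upper and lower bounds meet at 2, so that is the treewidth.

Treewidth 2.
Bags: B1 = {a, b, c}
Tree: (single bag)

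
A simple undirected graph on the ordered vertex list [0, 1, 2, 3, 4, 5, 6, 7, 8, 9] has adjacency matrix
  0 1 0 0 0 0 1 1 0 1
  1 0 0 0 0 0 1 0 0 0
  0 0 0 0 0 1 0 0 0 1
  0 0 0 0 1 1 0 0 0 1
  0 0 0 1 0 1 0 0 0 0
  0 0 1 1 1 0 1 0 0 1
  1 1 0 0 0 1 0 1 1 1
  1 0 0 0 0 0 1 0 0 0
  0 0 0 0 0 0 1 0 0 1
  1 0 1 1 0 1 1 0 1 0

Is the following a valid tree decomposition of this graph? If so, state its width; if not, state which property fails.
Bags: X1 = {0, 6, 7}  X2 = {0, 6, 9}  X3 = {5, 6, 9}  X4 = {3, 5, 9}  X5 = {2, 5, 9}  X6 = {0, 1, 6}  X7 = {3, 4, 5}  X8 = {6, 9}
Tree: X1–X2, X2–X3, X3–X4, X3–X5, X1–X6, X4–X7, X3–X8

A tree decomposition must satisfy three properties: every vertex lies in some bag; for every edge, both endpoints lie together in some bag; and for every vertex, the bags containing it form a connected subtree. Here vertex 8 appears in no bag, so the decomposition is invalid.

No — vertex 8 appears in no bag.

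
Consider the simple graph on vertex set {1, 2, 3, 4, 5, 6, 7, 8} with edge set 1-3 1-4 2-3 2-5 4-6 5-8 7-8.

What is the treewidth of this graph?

A width-1 tree decomposition is:
Bags: B1 = {4, 6}  B2 = {1, 4}  B3 = {1, 3}  B4 = {2, 3}  B5 = {2, 5}  B6 = {5, 8}  B7 = {7, 8}
Tree: B1–B2, B2–B3, B3–B4, B4–B5, B5–B6, B6–B7
The largest bag has 2 vertices, giving width 1; this decomposition certifies tw(G) ≤ 1. Since G has at least one edge (e.g. 6–4), it is not an edgeless graph, so tw(G) ≥ 1. Therefore the treewidth is 1.

1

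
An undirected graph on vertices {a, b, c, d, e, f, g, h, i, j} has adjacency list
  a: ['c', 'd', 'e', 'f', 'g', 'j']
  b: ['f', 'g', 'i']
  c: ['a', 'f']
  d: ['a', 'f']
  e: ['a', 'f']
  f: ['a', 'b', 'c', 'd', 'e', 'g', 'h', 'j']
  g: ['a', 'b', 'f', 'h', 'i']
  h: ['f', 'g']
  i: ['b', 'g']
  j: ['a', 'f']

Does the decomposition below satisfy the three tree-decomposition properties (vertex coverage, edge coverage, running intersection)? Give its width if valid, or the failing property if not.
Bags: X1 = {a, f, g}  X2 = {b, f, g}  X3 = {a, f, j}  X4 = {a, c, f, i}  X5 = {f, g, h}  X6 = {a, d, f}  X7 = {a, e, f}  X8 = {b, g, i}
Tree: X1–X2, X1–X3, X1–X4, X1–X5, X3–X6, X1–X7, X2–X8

No — bags containing vertex i are not connected in the tree.

A tree decomposition must satisfy three properties: every vertex lies in some bag; for every edge, both endpoints lie together in some bag; and for every vertex, the bags containing it form a connected subtree. Here bags containing vertex i are not connected in the tree, so the decomposition is invalid.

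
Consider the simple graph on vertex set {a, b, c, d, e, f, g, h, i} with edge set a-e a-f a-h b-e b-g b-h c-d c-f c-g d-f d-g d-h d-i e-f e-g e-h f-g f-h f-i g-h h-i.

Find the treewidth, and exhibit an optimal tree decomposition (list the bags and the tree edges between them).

The largest bag has 4 vertices, giving width 3; this decomposition certifies tw(G) ≤ 3. For the lower bound, the 4 vertices {d, f, g, h} are pairwise adjacent, and any tree decomposition puts a clique entirely inside one bag — forcing width ≥ 3. Hence tw(G) = 3 exactly.

Treewidth 3.
Bags: B1 = {d, f, g, h}  B2 = {e, f, g, h}  B3 = {b, e, g, h}  B4 = {a, e, f, h}  B5 = {d, f, h, i}  B6 = {c, d, f, g}
Tree: B1–B2, B2–B3, B2–B4, B1–B5, B1–B6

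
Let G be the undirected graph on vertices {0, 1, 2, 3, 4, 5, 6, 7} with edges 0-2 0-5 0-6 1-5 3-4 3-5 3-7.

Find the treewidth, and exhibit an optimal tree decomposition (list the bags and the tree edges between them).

Treewidth 1.
One optimal decomposition is:
Bags: B1 = {3, 7}  B2 = {3, 5}  B3 = {0, 5}  B4 = {0, 6}  B5 = {3, 4}  B6 = {0, 2}  B7 = {1, 5}
Tree: B1–B2, B2–B3, B3–B4, B1–B5, B3–B6, B3–B7

Every bag has size at most 2, so the width is 2 − 1 = 1 and tw(G) ≤ 1. Any graph with an edge has treewidth ≥ 1, and G has the edge 7–3. Therefore the treewidth is 1.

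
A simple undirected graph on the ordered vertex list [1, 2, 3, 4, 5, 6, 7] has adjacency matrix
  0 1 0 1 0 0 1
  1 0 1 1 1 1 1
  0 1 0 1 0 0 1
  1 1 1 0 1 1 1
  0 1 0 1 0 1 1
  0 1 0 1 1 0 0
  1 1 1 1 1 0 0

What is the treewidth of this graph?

A width-3 tree decomposition is:
Bags: B1 = {2, 4, 5, 7}  B2 = {2, 3, 4, 7}  B3 = {2, 4, 5, 6}  B4 = {1, 2, 4, 7}
Tree: B1–B2, B1–B3, B2–B4
Every bag has size at most 4, so the width is 4 − 1 = 3 and tw(G) ≤ 3. Conversely, {2, 4, 5, 6} is a clique of size 4, and the vertices of any clique must share a bag in every tree decomposition; so some bag has ≥ 4 vertices and tw(G) ≥ 3. The upper and lower bounds meet at 3, so that is the treewidth.

3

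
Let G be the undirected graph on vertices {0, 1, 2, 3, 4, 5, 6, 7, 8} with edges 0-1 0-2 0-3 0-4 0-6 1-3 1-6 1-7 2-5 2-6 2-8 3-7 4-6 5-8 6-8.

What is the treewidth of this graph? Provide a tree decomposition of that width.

Every bag has size at most 3, so the width is 3 − 1 = 2 and tw(G) ≤ 2. Conversely, {0, 1, 3} is a clique of size 3, and the vertices of any clique must share a bag in every tree decomposition; so some bag has ≥ 3 vertices and tw(G) ≥ 2. Hence tw(G) = 2 exactly.

Treewidth 2.
One such decomposition:
Bags: B1 = {0, 2, 6}  B2 = {0, 1, 6}  B3 = {0, 1, 3}  B4 = {2, 6, 8}  B5 = {0, 4, 6}  B6 = {2, 5, 8}  B7 = {1, 3, 7}
Tree: B1–B2, B2–B3, B1–B4, B2–B5, B4–B6, B3–B7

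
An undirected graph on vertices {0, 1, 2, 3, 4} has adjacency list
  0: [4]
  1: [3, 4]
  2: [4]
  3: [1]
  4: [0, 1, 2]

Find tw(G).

1

A width-1 tree decomposition is:
Bags: B1 = {1, 3}  B2 = {1, 4}  B3 = {2, 4}  B4 = {0, 4}
Tree: B1–B2, B2–B3, B3–B4
Every bag has size at most 2, so the width is 2 − 1 = 1 and tw(G) ≤ 1. G has an edge, so its treewidth is at least 1. The upper and lower bounds meet at 1, so that is the treewidth.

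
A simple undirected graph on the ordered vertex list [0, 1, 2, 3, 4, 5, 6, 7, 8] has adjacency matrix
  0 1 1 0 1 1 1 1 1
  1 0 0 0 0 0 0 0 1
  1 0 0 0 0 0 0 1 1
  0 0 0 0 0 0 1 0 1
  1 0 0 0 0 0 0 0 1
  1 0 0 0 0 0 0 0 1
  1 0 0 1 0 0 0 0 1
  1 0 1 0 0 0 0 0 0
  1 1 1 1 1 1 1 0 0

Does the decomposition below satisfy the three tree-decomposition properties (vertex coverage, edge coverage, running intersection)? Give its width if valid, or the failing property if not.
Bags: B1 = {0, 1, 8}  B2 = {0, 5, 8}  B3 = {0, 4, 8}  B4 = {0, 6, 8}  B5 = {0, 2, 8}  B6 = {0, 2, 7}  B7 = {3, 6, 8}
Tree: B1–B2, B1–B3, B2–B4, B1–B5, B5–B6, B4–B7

Vertex coverage: the bags together contain {0, 1, 2, 3, 4, 5, 6, 7, 8}, the full vertex set. Edge coverage: each edge of G has both endpoints in at least one bag. Running intersection: for every vertex, the bags containing it form a connected subtree. All three properties hold, so this is a valid tree decomposition of width max|bag| − 1 = 2, and hence tw(G) ≤ 2.

Yes; width 2.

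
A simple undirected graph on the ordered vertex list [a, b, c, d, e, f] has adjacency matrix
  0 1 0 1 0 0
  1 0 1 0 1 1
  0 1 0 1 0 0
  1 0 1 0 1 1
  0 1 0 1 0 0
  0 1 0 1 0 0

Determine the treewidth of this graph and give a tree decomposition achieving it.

Each bag holds 3 vertices, so the decomposition has width 2, which upper-bounds the treewidth. For the lower bound, G contains the cycle d–a–b–c–d, so G is not a forest; only forests have treewidth ≤ 1, hence tw(G) ≥ 2. The upper and lower bounds meet at 2, so that is the treewidth.

Treewidth 2.
One optimal decomposition is:
Bags: B1 = {a, b, d}  B2 = {b, c, d}  B3 = {b, d, e}  B4 = {b, d, f}
Tree: B1–B2, B2–B3, B3–B4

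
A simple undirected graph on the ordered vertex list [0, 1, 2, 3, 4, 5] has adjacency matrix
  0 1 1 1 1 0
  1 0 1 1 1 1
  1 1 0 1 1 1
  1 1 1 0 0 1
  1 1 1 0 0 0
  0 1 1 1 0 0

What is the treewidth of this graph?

A width-3 tree decomposition is:
Bags: B1 = {0, 1, 2, 4}  B2 = {0, 1, 2, 3}  B3 = {1, 2, 3, 5}
Tree: B1–B2, B2–B3
Every bag has size at most 4, so the width is 4 − 1 = 3 and tw(G) ≤ 3. Conversely, {0, 1, 2, 3} is a clique of size 4, and the vertices of any clique must share a bag in every tree decomposition; so some bag has ≥ 4 vertices and tw(G) ≥ 3. Hence tw(G) = 3 exactly.

3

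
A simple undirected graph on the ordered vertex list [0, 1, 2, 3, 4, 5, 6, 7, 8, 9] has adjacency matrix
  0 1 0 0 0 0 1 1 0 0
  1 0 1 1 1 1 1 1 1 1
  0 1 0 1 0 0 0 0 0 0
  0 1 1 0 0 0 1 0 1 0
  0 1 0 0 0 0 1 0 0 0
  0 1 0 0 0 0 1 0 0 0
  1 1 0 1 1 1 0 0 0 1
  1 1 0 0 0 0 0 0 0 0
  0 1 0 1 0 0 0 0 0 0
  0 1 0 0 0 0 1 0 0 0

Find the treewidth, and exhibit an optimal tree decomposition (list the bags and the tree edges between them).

Treewidth 2.
One such decomposition:
Bags: B1 = {1, 4, 6}  B2 = {0, 1, 6}  B3 = {1, 6, 9}  B4 = {0, 1, 7}  B5 = {1, 3, 6}  B6 = {1, 5, 6}  B7 = {1, 2, 3}  B8 = {1, 3, 8}
Tree: B1–B2, B2–B3, B2–B4, B2–B5, B2–B6, B5–B7, B5–B8

Every bag has size at most 3, so the width is 3 − 1 = 2 and tw(G) ≤ 2. For the lower bound, the 3 vertices {1, 3, 8} are pairwise adjacent, and any tree decomposition puts a clique entirely inside one bag — forcing width ≥ 2. The upper and lower bounds meet at 2, so that is the treewidth.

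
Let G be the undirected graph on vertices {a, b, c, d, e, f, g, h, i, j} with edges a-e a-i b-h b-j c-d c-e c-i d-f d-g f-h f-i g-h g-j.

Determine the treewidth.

A width-2 tree decomposition is:
Bags: B1 = {a, e, i}  B2 = {c, e, i}  B3 = {c, f, i}  B4 = {c, d, f}  B5 = {d, f, h}  B6 = {d, g, h}  B7 = {b, g, h}  B8 = {b, g, j}
Tree: B1–B2, B2–B3, B3–B4, B4–B5, B5–B6, B6–B7, B7–B8
Every bag has size at most 3, so the width is 3 − 1 = 2 and tw(G) ≤ 2. Since a–e–c–i–a is a cycle in G, G is not acyclic. Forests are exactly the graphs of treewidth ≤ 1, so tw(G) ≥ 2. Hence tw(G) = 2 exactly.

2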